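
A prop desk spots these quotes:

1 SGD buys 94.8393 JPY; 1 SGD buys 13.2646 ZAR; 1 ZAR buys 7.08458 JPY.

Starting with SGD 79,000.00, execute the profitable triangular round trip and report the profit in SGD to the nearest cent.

Profitable loop is SGD → JPY → ZAR → SGD:
SGD 79,000.00 × 94.8393 = JPY 7,492,305
JPY 7,492,305 ÷ 7.08458 = ZAR 1,057,551.01
ZAR 1,057,551.01 ÷ 13.2646 = SGD 79,727.32
Profit = SGD 79,727.32 − SGD 79,000.00

Profit: SGD 727.32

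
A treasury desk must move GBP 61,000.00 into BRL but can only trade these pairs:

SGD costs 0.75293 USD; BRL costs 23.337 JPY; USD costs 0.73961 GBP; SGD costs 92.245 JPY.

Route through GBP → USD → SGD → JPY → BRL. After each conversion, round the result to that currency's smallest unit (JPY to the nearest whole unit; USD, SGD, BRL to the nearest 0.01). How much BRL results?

BRL 432,982.43

GBP 61,000.00 ÷ 0.73961 = USD 82,475.90
USD 82,475.90 ÷ 0.75293 = SGD 109,539.93
SGD 109,539.93 × 92.245 = JPY 10,104,511
JPY 10,104,511 ÷ 23.337 = BRL 432,982.43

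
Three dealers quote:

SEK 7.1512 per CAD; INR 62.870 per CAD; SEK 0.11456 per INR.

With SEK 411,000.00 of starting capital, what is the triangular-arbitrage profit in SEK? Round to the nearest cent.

Profit: SEK 2,941.88

Profitable loop is SEK → CAD → INR → SEK:
SEK 411,000.00 ÷ 7.1512 = CAD 57,472.87
CAD 57,472.87 × 62.870 = INR 3,613,319.44
INR 3,613,319.44 × 0.11456 = SEK 413,941.88
Profit = SEK 413,941.88 − SEK 411,000.00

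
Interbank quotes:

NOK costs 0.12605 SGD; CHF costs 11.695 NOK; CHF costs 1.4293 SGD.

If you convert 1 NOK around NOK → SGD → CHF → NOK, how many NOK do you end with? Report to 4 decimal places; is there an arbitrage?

1.0314 (arbitrage exists)

Around NOK → SGD → CHF → NOK: 1 × 0.12605 ÷ 1.4293 × 11.695 = 1.031382
Product > 1; profitable direction is NOK → SGD → CHF → NOK.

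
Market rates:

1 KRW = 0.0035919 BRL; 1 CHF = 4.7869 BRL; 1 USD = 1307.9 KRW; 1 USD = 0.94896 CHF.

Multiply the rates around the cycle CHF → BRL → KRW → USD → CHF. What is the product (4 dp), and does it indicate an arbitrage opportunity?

Around CHF → BRL → KRW → USD → CHF: 1 × 4.7869 ÷ 0.0035919 ÷ 1307.9 × 0.94896 = 0.966949
Product < 1; profitable direction is CHF → USD → KRW → BRL → CHF.

0.9669 (arbitrage exists)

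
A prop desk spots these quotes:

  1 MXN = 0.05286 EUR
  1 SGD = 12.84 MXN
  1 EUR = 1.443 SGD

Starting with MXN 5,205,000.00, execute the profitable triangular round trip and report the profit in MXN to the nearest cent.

Profitable loop is MXN → SGD → EUR → MXN:
MXN 5,205,000.00 ÷ 12.84 = SGD 405,373.83
SGD 405,373.83 ÷ 1.443 = EUR 280,924.35
EUR 280,924.35 ÷ 0.05286 = MXN 5,314,497.66
Profit = MXN 5,314,497.66 − MXN 5,205,000.00

Profit: MXN 109,497.66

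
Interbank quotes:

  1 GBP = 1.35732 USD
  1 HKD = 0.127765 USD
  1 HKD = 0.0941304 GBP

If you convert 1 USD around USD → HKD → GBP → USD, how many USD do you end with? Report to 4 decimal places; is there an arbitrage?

1.0000 (no arbitrage)

Around USD → HKD → GBP → USD: 1 ÷ 0.127765 × 0.0941304 × 1.35732 = 1.000001
Product ≈ 1 (deviation 0.000%, within rounding noise).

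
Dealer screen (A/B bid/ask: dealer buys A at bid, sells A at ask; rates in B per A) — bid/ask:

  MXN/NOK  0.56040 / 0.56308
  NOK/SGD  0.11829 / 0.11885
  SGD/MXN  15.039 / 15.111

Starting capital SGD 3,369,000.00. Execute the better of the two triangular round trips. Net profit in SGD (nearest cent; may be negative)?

Net result: SGD -10,339.33 (no profitable arbitrage after spreads)

Best loop SGD → MXN → NOK → SGD:
SGD 3,369,000.00 × 15.039 (sell SGD at bid) = MXN 50,666,391.00
MXN 50,666,391.00 × 0.56040 (sell MXN at bid) = NOK 28,393,445.52
NOK 28,393,445.52 × 0.11829 (sell NOK at bid) = SGD 3,358,660.67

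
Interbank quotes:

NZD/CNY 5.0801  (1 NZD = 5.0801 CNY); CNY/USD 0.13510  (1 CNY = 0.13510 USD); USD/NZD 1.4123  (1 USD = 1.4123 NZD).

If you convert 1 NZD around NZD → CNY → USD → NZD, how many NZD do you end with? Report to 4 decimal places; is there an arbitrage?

0.9693 (arbitrage exists)

Around NZD → CNY → USD → NZD: 1 × 5.0801 × 0.13510 × 1.4123 = 0.969292
Product < 1; profitable direction is NZD → USD → CNY → NZD.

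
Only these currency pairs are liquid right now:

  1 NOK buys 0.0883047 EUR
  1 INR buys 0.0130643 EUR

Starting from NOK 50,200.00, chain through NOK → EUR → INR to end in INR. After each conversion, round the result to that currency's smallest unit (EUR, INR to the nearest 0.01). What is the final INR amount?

NOK 50,200.00 × 0.0883047 = EUR 4,432.90
EUR 4,432.90 ÷ 0.0130643 = INR 339,314.01

INR 339,314.01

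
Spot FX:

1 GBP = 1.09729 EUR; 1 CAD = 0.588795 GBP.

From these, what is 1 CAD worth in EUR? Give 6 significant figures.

1 CAD × 0.588795 = 0.588795 GBP
0.588795 GBP × 1.09729 = 0.646079 EUR

CAD/EUR = 0.646079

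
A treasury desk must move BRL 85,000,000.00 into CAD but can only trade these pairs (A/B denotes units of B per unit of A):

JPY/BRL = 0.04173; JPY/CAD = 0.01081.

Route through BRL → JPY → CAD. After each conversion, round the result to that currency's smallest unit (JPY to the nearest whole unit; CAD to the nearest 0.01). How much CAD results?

BRL 85,000,000.00 ÷ 0.04173 = JPY 2,036,903,906
JPY 2,036,903,906 × 0.01081 = CAD 22,018,931.22

CAD 22,018,931.22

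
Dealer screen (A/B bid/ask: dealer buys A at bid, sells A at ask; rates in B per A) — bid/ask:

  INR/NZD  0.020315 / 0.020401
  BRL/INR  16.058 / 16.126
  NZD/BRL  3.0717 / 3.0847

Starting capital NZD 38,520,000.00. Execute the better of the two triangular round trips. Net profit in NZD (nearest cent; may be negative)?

Best loop NZD → BRL → INR → NZD:
NZD 38,520,000.00 × 3.0717 (sell NZD at bid) = BRL 118,321,884.00
BRL 118,321,884.00 × 16.058 (sell BRL at bid) = INR 1,900,012,813.27
INR 1,900,012,813.27 × 0.020315 (sell INR at bid) = NZD 38,598,760.30

Net profit: NZD 78,760.30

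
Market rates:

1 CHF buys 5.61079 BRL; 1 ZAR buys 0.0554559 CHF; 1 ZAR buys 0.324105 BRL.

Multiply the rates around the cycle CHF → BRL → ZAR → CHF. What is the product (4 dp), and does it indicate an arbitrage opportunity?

Around CHF → BRL → ZAR → CHF: 1 × 5.61079 ÷ 0.324105 × 0.0554559 = 0.960033
Product < 1; profitable direction is CHF → ZAR → BRL → CHF.

0.9600 (arbitrage exists)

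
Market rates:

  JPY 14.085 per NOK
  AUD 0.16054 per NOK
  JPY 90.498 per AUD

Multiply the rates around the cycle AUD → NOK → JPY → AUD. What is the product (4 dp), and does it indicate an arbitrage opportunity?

0.9695 (arbitrage exists)

Around AUD → NOK → JPY → AUD: 1 ÷ 0.16054 × 14.085 ÷ 90.498 = 0.969471
Product < 1; profitable direction is AUD → JPY → NOK → AUD.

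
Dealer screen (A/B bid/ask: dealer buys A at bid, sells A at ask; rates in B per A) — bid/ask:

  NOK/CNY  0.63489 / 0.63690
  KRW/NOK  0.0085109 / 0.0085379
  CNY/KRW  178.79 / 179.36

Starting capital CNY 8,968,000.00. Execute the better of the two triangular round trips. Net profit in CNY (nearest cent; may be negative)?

Best loop CNY → NOK → KRW → CNY:
CNY 8,968,000.00 ÷ 0.63690 (buy NOK at ask) = NOK 14,080,703.41
NOK 14,080,703.41 ÷ 0.0085379 (buy KRW at ask) = KRW 1,649,199,851
KRW 1,649,199,851 ÷ 179.36 (buy CNY at ask) = CNY 9,194,914.42

Net profit: CNY 226,914.42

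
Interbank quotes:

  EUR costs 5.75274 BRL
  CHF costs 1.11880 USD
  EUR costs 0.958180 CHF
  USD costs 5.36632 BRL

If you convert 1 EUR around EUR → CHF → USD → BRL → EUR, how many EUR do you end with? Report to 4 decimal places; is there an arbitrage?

1.0000 (no arbitrage)

Around EUR → CHF → USD → BRL → EUR: 1 × 0.958180 × 1.11880 × 5.36632 ÷ 5.75274 = 1.000003
Product ≈ 1 (deviation 0.000%, within rounding noise).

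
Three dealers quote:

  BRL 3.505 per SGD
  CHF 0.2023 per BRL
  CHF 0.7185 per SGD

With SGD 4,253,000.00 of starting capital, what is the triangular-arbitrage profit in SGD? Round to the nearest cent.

Profitable loop is SGD → CHF → BRL → SGD:
SGD 4,253,000.00 × 0.7185 = CHF 3,055,780.50
CHF 3,055,780.50 ÷ 0.2023 = BRL 15,105,192.78
BRL 15,105,192.78 ÷ 3.505 = SGD 4,309,612.78
Profit = SGD 4,309,612.78 − SGD 4,253,000.00

Profit: SGD 56,612.78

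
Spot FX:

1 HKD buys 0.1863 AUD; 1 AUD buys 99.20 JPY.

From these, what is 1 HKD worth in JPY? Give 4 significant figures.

HKD/JPY = 18.48

1 HKD × 0.1863 = 0.1863 AUD
0.1863 AUD × 99.20 = 18.481 JPY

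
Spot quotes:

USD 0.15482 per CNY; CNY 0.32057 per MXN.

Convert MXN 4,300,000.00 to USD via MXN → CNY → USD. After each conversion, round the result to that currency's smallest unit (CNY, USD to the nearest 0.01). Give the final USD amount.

MXN 4,300,000.00 × 0.32057 = CNY 1,378,451.00
CNY 1,378,451.00 × 0.15482 = USD 213,411.78

USD 213,411.78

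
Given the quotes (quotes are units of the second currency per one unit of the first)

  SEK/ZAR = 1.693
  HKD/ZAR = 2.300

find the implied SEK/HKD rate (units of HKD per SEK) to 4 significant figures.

SEK/HKD = 0.7361

1 SEK × 1.693 = 1.693 ZAR
1.693 ZAR ÷ 2.300 = 0.736087 HKD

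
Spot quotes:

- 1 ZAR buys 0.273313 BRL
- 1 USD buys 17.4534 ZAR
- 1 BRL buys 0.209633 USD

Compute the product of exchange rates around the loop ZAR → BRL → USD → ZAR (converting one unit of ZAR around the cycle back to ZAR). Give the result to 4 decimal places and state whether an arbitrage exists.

Around ZAR → BRL → USD → ZAR: 1 × 0.273313 × 0.209633 × 17.4534 = 1.000000
Product ≈ 1 (deviation 0.000%, within rounding noise).

1.0000 (no arbitrage)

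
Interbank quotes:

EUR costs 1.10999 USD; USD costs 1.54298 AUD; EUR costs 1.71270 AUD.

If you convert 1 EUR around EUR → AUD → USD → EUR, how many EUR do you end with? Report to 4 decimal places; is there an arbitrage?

1.0000 (no arbitrage)

Around EUR → AUD → USD → EUR: 1 × 1.71270 ÷ 1.54298 ÷ 1.10999 = 1.000004
Product ≈ 1 (deviation 0.000%, within rounding noise).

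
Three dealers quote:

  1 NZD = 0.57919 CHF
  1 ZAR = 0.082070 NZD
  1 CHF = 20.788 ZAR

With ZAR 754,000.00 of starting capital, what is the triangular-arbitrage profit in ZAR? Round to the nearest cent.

Profit: ZAR 9,050.27

Profitable loop is ZAR → CHF → NZD → ZAR:
ZAR 754,000.00 ÷ 20.788 = CHF 36,270.93
CHF 36,270.93 ÷ 0.57919 = NZD 62,623.54
NZD 62,623.54 ÷ 0.082070 = ZAR 763,050.27
Profit = ZAR 763,050.27 − ZAR 754,000.00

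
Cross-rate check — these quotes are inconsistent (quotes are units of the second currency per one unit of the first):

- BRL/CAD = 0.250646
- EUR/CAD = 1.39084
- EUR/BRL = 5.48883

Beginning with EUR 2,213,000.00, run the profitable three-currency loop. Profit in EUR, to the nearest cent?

Profit: EUR 24,268.09

Profitable loop is EUR → CAD → BRL → EUR:
EUR 2,213,000.00 × 1.39084 = CAD 3,077,928.92
CAD 3,077,928.92 ÷ 0.250646 = BRL 12,279,984.20
BRL 12,279,984.20 ÷ 5.48883 = EUR 2,237,268.09
Profit = EUR 2,237,268.09 − EUR 2,213,000.00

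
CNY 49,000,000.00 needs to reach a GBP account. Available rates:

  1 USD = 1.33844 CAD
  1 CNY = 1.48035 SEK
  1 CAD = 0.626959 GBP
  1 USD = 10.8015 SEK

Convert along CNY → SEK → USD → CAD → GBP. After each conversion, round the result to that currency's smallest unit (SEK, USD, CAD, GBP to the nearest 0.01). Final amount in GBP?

GBP 5,635,266.59

CNY 49,000,000.00 × 1.48035 = SEK 72,537,150.00
SEK 72,537,150.00 ÷ 10.8015 = USD 6,715,470.07
USD 6,715,470.07 × 1.33844 = CAD 8,988,253.76
CAD 8,988,253.76 × 0.626959 = GBP 5,635,266.59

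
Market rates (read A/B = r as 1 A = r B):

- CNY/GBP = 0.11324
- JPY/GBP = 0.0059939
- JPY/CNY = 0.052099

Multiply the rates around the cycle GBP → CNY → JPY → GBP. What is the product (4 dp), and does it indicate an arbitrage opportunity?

1.0160 (arbitrage exists)

Around GBP → CNY → JPY → GBP: 1 ÷ 0.11324 ÷ 0.052099 × 0.0059939 = 1.015969
Product > 1; profitable direction is GBP → CNY → JPY → GBP.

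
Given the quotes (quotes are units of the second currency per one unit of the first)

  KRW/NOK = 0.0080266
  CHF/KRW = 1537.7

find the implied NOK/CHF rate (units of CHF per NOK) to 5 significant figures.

1 NOK ÷ 0.0080266 = 124.586 KRW
124.586 KRW ÷ 1537.7 = 0.0810208 CHF

NOK/CHF = 0.081021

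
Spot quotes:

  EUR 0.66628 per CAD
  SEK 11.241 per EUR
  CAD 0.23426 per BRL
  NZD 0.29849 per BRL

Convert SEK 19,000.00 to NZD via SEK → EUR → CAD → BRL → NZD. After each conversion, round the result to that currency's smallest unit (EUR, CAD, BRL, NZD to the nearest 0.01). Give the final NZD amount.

NZD 3,232.38

SEK 19,000.00 ÷ 11.241 = EUR 1,690.24
EUR 1,690.24 ÷ 0.66628 = CAD 2,536.83
CAD 2,536.83 ÷ 0.23426 = BRL 10,829.12
BRL 10,829.12 × 0.29849 = NZD 3,232.38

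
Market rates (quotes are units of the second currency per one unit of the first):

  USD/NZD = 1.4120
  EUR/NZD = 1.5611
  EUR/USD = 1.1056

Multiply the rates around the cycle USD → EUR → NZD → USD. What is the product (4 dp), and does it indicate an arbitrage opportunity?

1.0000 (no arbitrage)

Around USD → EUR → NZD → USD: 1 ÷ 1.1056 × 1.5611 ÷ 1.4120 = 0.999995
Product ≈ 1 (deviation 0.000%, within rounding noise).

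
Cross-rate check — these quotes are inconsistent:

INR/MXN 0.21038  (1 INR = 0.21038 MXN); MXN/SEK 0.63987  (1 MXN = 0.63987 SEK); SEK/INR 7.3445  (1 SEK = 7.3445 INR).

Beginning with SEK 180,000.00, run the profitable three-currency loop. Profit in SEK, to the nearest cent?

Profit: SEK 2,059.80

Profitable loop is SEK → MXN → INR → SEK:
SEK 180,000.00 ÷ 0.63987 = MXN 281,307.14
MXN 281,307.14 ÷ 0.21038 = INR 1,337,138.23
INR 1,337,138.23 ÷ 7.3445 = SEK 182,059.80
Profit = SEK 182,059.80 − SEK 180,000.00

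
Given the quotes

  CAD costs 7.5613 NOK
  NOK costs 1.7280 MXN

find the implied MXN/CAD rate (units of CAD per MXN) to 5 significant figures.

1 MXN ÷ 1.7280 = 0.578704 NOK
0.578704 NOK ÷ 7.5613 = 0.0765349 CAD

MXN/CAD = 0.076535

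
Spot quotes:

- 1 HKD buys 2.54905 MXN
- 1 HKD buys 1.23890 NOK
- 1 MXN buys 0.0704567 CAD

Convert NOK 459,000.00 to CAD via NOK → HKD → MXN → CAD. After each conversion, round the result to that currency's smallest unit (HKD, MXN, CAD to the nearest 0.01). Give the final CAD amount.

CAD 66,539.12

NOK 459,000.00 ÷ 1.23890 = HKD 370,489.95
HKD 370,489.95 × 2.54905 = MXN 944,397.41
MXN 944,397.41 × 0.0704567 = CAD 66,539.12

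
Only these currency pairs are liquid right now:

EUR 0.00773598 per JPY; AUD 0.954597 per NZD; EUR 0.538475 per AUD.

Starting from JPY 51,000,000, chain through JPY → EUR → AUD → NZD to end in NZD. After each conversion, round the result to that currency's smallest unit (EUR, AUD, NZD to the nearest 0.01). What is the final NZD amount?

JPY 51,000,000 × 0.00773598 = EUR 394,534.98
EUR 394,534.98 ÷ 0.538475 = AUD 732,689.50
AUD 732,689.50 ÷ 0.954597 = NZD 767,538.03

NZD 767,538.03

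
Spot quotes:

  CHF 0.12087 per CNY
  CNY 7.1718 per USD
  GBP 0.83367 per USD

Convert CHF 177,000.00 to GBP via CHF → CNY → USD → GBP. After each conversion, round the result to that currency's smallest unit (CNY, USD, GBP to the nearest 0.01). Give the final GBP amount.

CHF 177,000.00 ÷ 0.12087 = CNY 1,464,383.22
CNY 1,464,383.22 ÷ 7.1718 = USD 204,186.29
USD 204,186.29 × 0.83367 = GBP 170,223.98

GBP 170,223.98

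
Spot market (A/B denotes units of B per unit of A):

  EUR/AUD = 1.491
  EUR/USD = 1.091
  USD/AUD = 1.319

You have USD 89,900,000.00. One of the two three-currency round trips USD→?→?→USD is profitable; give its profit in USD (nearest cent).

Profitable loop is USD → EUR → AUD → USD:
USD 89,900,000.00 ÷ 1.091 = EUR 82,401,466.54
EUR 82,401,466.54 × 1.491 = AUD 122,860,586.62
AUD 122,860,586.62 ÷ 1.319 = USD 93,146,767.72
Profit = USD 93,146,767.72 − USD 89,900,000.00

Profit: USD 3,246,767.72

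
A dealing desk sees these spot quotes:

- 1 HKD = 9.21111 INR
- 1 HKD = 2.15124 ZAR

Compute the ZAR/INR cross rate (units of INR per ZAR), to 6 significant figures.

ZAR/INR = 4.28177

1 ZAR ÷ 2.15124 = 0.464848 HKD
0.464848 HKD × 9.21111 = 4.28177 INR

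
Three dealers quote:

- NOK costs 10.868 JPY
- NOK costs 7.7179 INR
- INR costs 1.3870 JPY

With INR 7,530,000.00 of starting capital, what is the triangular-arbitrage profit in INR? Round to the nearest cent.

Profitable loop is INR → NOK → JPY → INR:
INR 7,530,000.00 ÷ 7.7179 = NOK 975,654.00
NOK 975,654.00 × 10.868 = JPY 10,603,408
JPY 10,603,408 ÷ 1.3870 = INR 7,644,850.51
Profit = INR 7,644,850.51 − INR 7,530,000.00

Profit: INR 114,850.51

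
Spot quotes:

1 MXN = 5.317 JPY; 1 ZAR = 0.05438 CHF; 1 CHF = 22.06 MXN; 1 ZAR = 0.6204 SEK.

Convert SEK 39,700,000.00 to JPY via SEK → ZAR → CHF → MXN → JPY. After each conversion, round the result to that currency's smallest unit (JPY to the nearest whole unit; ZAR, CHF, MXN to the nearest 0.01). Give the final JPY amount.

JPY 408,159,669

SEK 39,700,000.00 ÷ 0.6204 = ZAR 63,990,973.57
ZAR 63,990,973.57 × 0.05438 = CHF 3,479,829.14
CHF 3,479,829.14 × 22.06 = MXN 76,765,030.83
MXN 76,765,030.83 × 5.317 = JPY 408,159,669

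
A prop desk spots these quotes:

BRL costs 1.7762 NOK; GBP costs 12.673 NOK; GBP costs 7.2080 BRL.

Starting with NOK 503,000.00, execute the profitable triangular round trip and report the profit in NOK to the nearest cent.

Profitable loop is NOK → GBP → BRL → NOK:
NOK 503,000.00 ÷ 12.673 = GBP 39,690.68
GBP 39,690.68 × 7.2080 = BRL 286,090.43
BRL 286,090.43 × 1.7762 = NOK 508,153.82
Profit = NOK 508,153.82 − NOK 503,000.00

Profit: NOK 5,153.82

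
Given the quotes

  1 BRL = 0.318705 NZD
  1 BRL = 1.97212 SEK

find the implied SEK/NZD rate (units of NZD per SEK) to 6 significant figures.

1 SEK ÷ 1.97212 = 0.507069 BRL
0.507069 BRL × 0.318705 = 0.161605 NZD

SEK/NZD = 0.161605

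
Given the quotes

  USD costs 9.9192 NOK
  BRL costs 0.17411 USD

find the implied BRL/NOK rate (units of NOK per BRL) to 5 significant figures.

BRL/NOK = 1.7270

1 BRL × 0.17411 = 0.17411 USD
0.17411 USD × 9.9192 = 1.72703 NOK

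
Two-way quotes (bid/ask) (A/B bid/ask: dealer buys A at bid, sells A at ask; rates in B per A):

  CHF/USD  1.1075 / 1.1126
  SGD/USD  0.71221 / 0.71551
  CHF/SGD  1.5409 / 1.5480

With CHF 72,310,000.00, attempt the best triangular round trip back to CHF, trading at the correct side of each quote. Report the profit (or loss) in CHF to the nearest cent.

Best loop CHF → USD → SGD → CHF:
CHF 72,310,000.00 × 1.1075 (sell CHF at bid) = USD 80,083,325.00
USD 80,083,325.00 ÷ 0.71551 (buy SGD at ask) = SGD 111,924,815.87
SGD 111,924,815.87 ÷ 1.5480 (buy CHF at ask) = CHF 72,302,852.63

Net result: CHF -7,147.37 (no profitable arbitrage after spreads)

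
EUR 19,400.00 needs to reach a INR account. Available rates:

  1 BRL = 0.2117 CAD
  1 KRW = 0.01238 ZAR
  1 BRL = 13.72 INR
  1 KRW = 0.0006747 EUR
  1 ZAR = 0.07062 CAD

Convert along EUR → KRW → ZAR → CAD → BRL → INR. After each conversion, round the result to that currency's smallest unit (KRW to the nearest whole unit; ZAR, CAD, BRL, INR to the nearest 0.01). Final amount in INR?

INR 1,629,193.34

EUR 19,400.00 ÷ 0.0006747 = KRW 28,753,520
KRW 28,753,520 × 0.01238 = ZAR 355,968.58
ZAR 355,968.58 × 0.07062 = CAD 25,138.50
CAD 25,138.50 ÷ 0.2117 = BRL 118,745.87
BRL 118,745.87 × 13.72 = INR 1,629,193.34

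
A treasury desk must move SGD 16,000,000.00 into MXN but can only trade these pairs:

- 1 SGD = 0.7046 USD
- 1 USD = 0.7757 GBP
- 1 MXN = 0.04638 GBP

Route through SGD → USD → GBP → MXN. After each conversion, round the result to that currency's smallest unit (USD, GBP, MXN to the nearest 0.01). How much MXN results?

MXN 188,549,623.11

SGD 16,000,000.00 × 0.7046 = USD 11,273,600.00
USD 11,273,600.00 × 0.7757 = GBP 8,744,931.52
GBP 8,744,931.52 ÷ 0.04638 = MXN 188,549,623.11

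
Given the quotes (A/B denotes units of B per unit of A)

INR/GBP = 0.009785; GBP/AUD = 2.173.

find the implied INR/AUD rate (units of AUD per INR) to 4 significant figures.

INR/AUD = 0.02126

1 INR × 0.009785 = 0.009785 GBP
0.009785 GBP × 2.173 = 0.0212628 AUD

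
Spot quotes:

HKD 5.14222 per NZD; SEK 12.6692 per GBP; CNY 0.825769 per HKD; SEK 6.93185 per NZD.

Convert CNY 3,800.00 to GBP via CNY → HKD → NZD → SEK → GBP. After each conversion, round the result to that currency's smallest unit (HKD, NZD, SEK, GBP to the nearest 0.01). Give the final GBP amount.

GBP 489.64

CNY 3,800.00 ÷ 0.825769 = HKD 4,601.77
HKD 4,601.77 ÷ 5.14222 = NZD 894.90
NZD 894.90 × 6.93185 = SEK 6,203.31
SEK 6,203.31 ÷ 12.6692 = GBP 489.64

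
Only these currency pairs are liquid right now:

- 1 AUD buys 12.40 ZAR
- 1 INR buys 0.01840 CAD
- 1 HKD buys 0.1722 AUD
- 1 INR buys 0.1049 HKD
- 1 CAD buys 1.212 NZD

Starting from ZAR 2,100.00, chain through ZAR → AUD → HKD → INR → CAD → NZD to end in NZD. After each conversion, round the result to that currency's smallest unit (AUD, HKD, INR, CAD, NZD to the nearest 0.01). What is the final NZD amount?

NZD 209.07

ZAR 2,100.00 ÷ 12.40 = AUD 169.35
AUD 169.35 ÷ 0.1722 = HKD 983.45
HKD 983.45 ÷ 0.1049 = INR 9,375.12
INR 9,375.12 × 0.01840 = CAD 172.50
CAD 172.50 × 1.212 = NZD 209.07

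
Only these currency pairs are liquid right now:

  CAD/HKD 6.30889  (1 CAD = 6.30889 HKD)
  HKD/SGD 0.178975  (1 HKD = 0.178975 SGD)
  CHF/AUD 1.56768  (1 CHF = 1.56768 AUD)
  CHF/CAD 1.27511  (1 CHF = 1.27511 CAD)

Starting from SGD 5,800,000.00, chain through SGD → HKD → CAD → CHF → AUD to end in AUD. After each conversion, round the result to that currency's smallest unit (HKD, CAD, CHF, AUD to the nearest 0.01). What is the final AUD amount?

AUD 6,315,277.42

SGD 5,800,000.00 ÷ 0.178975 = HKD 32,406,760.72
HKD 32,406,760.72 ÷ 6.30889 = CAD 5,136,681.84
CAD 5,136,681.84 ÷ 1.27511 = CHF 4,028,422.52
CHF 4,028,422.52 × 1.56768 = AUD 6,315,277.42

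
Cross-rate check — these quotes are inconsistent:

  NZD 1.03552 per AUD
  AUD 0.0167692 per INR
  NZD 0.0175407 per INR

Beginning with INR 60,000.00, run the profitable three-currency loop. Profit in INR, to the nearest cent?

Profitable loop is INR → NZD → AUD → INR:
INR 60,000.00 × 0.0175407 = NZD 1,052.44
NZD 1,052.44 ÷ 1.03552 = AUD 1,016.34
AUD 1,016.34 ÷ 0.0167692 = INR 60,607.63
Profit = INR 60,607.63 − INR 60,000.00

Profit: INR 607.63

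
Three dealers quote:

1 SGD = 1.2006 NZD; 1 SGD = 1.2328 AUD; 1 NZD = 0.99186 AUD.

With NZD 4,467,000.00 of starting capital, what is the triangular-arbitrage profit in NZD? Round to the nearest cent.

Profitable loop is NZD → SGD → AUD → NZD:
NZD 4,467,000.00 ÷ 1.2006 = SGD 3,720,639.68
SGD 3,720,639.68 × 1.2328 = AUD 4,586,804.60
AUD 4,586,804.60 ÷ 0.99186 = NZD 4,624,447.60
Profit = NZD 4,624,447.60 − NZD 4,467,000.00

Profit: NZD 157,447.60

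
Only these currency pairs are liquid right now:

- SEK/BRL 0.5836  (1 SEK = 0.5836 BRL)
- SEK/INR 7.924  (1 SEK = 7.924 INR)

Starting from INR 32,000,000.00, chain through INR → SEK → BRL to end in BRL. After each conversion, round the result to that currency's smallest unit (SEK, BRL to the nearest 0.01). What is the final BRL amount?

BRL 2,356,789.50

INR 32,000,000.00 ÷ 7.924 = SEK 4,038,364.46
SEK 4,038,364.46 × 0.5836 = BRL 2,356,789.50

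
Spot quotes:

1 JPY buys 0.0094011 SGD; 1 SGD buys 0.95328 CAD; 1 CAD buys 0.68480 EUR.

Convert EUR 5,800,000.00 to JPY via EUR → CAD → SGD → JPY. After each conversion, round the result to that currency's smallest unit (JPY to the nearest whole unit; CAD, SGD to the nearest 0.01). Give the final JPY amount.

JPY 945,072,417

EUR 5,800,000.00 ÷ 0.68480 = CAD 8,469,626.17
CAD 8,469,626.17 ÷ 0.95328 = SGD 8,884,720.30
SGD 8,884,720.30 ÷ 0.0094011 = JPY 945,072,417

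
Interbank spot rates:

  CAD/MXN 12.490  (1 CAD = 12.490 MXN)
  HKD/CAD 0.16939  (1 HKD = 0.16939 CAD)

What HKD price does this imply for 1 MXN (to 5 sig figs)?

MXN/HKD = 0.47266

1 MXN ÷ 12.490 = 0.0800641 CAD
0.0800641 CAD ÷ 0.16939 = 0.472661 HKD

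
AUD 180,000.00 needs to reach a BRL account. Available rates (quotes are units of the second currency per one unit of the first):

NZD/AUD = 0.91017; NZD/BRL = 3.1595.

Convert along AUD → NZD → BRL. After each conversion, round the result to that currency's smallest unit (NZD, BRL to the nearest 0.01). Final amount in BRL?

BRL 624,839.31

AUD 180,000.00 ÷ 0.91017 = NZD 197,765.25
NZD 197,765.25 × 3.1595 = BRL 624,839.31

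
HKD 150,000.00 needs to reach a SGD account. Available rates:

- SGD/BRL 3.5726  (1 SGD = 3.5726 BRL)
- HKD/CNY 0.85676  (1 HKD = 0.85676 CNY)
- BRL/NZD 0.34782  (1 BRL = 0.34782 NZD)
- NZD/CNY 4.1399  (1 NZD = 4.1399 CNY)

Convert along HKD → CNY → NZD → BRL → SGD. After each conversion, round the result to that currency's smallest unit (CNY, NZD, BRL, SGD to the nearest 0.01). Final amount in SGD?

HKD 150,000.00 × 0.85676 = CNY 128,514.00
CNY 128,514.00 ÷ 4.1399 = NZD 31,042.78
NZD 31,042.78 ÷ 0.34782 = BRL 89,249.55
BRL 89,249.55 ÷ 3.5726 = SGD 24,981.68

SGD 24,981.68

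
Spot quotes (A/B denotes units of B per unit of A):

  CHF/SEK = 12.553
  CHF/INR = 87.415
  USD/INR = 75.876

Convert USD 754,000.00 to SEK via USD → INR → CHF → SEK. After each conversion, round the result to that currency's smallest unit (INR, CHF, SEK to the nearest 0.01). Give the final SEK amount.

SEK 8,215,563.17

USD 754,000.00 × 75.876 = INR 57,210,504.00
INR 57,210,504.00 ÷ 87.415 = CHF 654,470.10
CHF 654,470.10 × 12.553 = SEK 8,215,563.17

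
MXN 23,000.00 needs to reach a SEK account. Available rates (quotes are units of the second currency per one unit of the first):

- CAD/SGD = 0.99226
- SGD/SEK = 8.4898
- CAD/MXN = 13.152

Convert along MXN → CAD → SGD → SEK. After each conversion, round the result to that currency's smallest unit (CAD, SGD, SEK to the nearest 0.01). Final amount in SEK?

MXN 23,000.00 ÷ 13.152 = CAD 1,748.78
CAD 1,748.78 × 0.99226 = SGD 1,735.24
SGD 1,735.24 × 8.4898 = SEK 14,731.84

SEK 14,731.84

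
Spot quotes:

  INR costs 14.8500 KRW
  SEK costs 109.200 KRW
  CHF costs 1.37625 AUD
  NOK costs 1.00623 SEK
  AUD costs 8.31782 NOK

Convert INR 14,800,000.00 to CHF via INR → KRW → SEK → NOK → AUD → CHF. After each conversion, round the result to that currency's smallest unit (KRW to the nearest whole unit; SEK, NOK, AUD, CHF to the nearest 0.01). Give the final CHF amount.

CHF 174,727.56

INR 14,800,000.00 × 14.8500 = KRW 219,780,000
KRW 219,780,000 ÷ 109.200 = SEK 2,012,637.36
SEK 2,012,637.36 ÷ 1.00623 = NOK 2,000,176.26
NOK 2,000,176.26 ÷ 8.31782 = AUD 240,468.81
AUD 240,468.81 ÷ 1.37625 = CHF 174,727.56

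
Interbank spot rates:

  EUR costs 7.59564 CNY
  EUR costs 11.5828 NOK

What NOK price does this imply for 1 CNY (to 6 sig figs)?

1 CNY ÷ 7.59564 = 0.131654 EUR
0.131654 EUR × 11.5828 = 1.52493 NOK

CNY/NOK = 1.52493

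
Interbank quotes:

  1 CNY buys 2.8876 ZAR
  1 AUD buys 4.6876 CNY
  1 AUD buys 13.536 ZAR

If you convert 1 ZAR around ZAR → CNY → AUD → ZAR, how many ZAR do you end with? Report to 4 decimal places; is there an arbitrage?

1.0000 (no arbitrage)

Around ZAR → CNY → AUD → ZAR: 1 ÷ 2.8876 ÷ 4.6876 × 13.536 = 1.000006
Product ≈ 1 (deviation 0.001%, within rounding noise).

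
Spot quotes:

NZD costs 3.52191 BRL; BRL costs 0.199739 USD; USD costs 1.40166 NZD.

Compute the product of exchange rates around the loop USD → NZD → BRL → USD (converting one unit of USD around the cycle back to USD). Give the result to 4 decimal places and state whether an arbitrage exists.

0.9860 (arbitrage exists)

Around USD → NZD → BRL → USD: 1 × 1.40166 × 3.52191 × 0.199739 = 0.986016
Product < 1; profitable direction is USD → BRL → NZD → USD.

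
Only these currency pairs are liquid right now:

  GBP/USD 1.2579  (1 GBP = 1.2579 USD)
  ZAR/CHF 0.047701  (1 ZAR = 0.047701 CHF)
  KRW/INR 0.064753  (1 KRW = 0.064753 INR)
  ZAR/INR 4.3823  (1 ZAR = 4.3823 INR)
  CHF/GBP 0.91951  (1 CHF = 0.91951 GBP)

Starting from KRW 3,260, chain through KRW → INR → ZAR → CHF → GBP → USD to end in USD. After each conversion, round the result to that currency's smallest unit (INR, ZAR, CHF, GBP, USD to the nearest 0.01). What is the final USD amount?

KRW 3,260 × 0.064753 = INR 211.09
INR 211.09 ÷ 4.3823 = ZAR 48.17
ZAR 48.17 × 0.047701 = CHF 2.30
CHF 2.30 × 0.91951 = GBP 2.11
GBP 2.11 × 1.2579 = USD 2.65

USD 2.65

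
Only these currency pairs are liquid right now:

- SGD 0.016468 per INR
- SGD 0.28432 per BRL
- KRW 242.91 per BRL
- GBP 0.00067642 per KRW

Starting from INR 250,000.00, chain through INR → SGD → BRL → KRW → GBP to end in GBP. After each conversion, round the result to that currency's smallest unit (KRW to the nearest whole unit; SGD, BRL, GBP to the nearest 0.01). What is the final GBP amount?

INR 250,000.00 × 0.016468 = SGD 4,117.00
SGD 4,117.00 ÷ 0.28432 = BRL 14,480.16
BRL 14,480.16 × 242.91 = KRW 3,517,376
KRW 3,517,376 × 0.00067642 = GBP 2,379.22

GBP 2,379.22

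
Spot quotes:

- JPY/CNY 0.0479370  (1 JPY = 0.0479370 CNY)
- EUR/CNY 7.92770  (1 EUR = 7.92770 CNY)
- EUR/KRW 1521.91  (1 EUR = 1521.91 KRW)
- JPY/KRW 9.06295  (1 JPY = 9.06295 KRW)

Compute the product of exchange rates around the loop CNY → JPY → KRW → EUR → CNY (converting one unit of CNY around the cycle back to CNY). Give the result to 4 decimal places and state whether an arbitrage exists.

0.9848 (arbitrage exists)

Around CNY → JPY → KRW → EUR → CNY: 1 ÷ 0.0479370 × 9.06295 ÷ 1521.91 × 7.92770 = 0.984820
Product < 1; profitable direction is CNY → EUR → KRW → JPY → CNY.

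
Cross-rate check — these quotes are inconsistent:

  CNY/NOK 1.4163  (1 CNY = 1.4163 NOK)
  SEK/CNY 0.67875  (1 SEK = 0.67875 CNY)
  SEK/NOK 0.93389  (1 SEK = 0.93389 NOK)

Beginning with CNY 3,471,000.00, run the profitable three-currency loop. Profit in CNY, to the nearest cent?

Profitable loop is CNY → NOK → SEK → CNY:
CNY 3,471,000.00 × 1.4163 = NOK 4,915,977.30
NOK 4,915,977.30 ÷ 0.93389 = SEK 5,263,978.95
SEK 5,263,978.95 × 0.67875 = CNY 3,572,925.71
Profit = CNY 3,572,925.71 − CNY 3,471,000.00

Profit: CNY 101,925.71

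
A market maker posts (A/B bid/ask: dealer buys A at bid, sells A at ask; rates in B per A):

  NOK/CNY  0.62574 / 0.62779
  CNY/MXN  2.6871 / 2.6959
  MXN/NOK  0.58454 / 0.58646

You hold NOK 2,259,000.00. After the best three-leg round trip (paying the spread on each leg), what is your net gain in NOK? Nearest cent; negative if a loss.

Net profit: NOK 16,933.99

Best loop NOK → MXN → CNY → NOK:
NOK 2,259,000.00 ÷ 0.58646 (buy MXN at ask) = MXN 3,851,925.11
MXN 3,851,925.11 ÷ 2.6959 (buy CNY at ask) = CNY 1,428,808.60
CNY 1,428,808.60 ÷ 0.62779 (buy NOK at ask) = NOK 2,275,933.99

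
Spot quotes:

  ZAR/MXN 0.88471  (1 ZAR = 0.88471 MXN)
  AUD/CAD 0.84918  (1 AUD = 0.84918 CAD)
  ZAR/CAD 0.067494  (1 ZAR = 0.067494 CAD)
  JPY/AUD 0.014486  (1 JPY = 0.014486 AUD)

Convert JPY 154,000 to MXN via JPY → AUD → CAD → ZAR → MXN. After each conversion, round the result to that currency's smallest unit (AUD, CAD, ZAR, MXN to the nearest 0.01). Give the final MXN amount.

JPY 154,000 × 0.014486 = AUD 2,230.84
AUD 2,230.84 × 0.84918 = CAD 1,894.38
CAD 1,894.38 ÷ 0.067494 = ZAR 28,067.38
ZAR 28,067.38 × 0.88471 = MXN 24,831.49

MXN 24,831.49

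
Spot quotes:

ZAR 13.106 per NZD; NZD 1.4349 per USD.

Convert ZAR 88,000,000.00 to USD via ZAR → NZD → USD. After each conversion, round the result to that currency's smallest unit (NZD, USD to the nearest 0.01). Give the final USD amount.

ZAR 88,000,000.00 ÷ 13.106 = NZD 6,714,481.92
NZD 6,714,481.92 ÷ 1.4349 = USD 4,679,407.57

USD 4,679,407.57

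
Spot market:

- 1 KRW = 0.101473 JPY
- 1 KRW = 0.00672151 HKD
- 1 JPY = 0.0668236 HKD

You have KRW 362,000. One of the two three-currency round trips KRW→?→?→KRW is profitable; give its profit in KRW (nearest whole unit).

Profitable loop is KRW → JPY → HKD → KRW:
KRW 362,000 × 0.101473 = JPY 36,733
JPY 36,733 × 0.0668236 = HKD 2,454.65
HKD 2,454.65 ÷ 0.00672151 = KRW 365,193
Profit = KRW 365,193 − KRW 362,000

Profit: KRW 3,193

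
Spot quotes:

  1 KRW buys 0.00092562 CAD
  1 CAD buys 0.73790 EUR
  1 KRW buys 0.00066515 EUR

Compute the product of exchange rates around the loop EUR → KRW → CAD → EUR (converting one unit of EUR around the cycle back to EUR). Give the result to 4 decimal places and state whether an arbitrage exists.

1.0269 (arbitrage exists)

Around EUR → KRW → CAD → EUR: 1 ÷ 0.00066515 × 0.00092562 × 0.73790 = 1.026859
Product > 1; profitable direction is EUR → KRW → CAD → EUR.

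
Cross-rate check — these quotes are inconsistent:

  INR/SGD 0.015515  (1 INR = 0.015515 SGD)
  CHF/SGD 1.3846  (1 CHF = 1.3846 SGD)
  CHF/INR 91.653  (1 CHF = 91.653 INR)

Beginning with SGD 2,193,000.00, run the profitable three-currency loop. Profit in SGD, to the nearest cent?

Profit: SGD 59,230.16

Profitable loop is SGD → CHF → INR → SGD:
SGD 2,193,000.00 ÷ 1.3846 = CHF 1,583,850.93
CHF 1,583,850.93 × 91.653 = INR 145,164,689.44
INR 145,164,689.44 × 0.015515 = SGD 2,252,230.16
Profit = SGD 2,252,230.16 − SGD 2,193,000.00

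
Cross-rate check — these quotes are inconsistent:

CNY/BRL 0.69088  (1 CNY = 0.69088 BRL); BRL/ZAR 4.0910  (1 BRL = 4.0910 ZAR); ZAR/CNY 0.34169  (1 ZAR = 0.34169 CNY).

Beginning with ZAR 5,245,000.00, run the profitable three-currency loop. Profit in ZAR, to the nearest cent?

Profitable loop is ZAR → BRL → CNY → ZAR:
ZAR 5,245,000.00 ÷ 4.0910 = BRL 1,282,082.62
BRL 1,282,082.62 ÷ 0.69088 = CNY 1,855,724.03
CNY 1,855,724.03 ÷ 0.34169 = ZAR 5,431,016.52
Profit = ZAR 5,431,016.52 − ZAR 5,245,000.00

Profit: ZAR 186,016.52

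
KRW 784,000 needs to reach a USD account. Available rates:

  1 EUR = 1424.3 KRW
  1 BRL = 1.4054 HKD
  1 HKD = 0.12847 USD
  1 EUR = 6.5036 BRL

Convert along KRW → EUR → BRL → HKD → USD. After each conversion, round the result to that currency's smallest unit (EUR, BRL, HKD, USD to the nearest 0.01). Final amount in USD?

KRW 784,000 ÷ 1424.3 = EUR 550.45
EUR 550.45 × 6.5036 = BRL 3,579.91
BRL 3,579.91 × 1.4054 = HKD 5,031.21
HKD 5,031.21 × 0.12847 = USD 646.36

USD 646.36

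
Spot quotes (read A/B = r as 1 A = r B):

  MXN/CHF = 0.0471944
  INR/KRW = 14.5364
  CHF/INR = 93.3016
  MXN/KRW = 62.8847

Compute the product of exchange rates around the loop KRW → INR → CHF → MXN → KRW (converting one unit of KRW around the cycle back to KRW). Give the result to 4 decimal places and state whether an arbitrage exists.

0.9824 (arbitrage exists)

Around KRW → INR → CHF → MXN → KRW: 1 ÷ 14.5364 ÷ 93.3016 ÷ 0.0471944 × 62.8847 = 0.982446
Product < 1; profitable direction is KRW → MXN → CHF → INR → KRW.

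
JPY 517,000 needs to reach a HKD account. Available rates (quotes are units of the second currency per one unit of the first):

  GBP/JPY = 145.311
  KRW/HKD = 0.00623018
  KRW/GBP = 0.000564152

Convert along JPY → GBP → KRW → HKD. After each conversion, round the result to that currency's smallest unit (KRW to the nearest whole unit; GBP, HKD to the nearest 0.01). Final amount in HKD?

HKD 39,291.35

JPY 517,000 ÷ 145.311 = GBP 3,557.89
GBP 3,557.89 ÷ 0.000564152 = KRW 6,306,616
KRW 6,306,616 × 0.00623018 = HKD 39,291.35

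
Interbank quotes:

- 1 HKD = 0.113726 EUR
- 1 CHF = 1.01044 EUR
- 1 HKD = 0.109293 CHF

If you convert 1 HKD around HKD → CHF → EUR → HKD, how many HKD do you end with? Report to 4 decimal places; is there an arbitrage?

0.9711 (arbitrage exists)

Around HKD → CHF → EUR → HKD: 1 × 0.109293 × 1.01044 ÷ 0.113726 = 0.971053
Product < 1; profitable direction is HKD → EUR → CHF → HKD.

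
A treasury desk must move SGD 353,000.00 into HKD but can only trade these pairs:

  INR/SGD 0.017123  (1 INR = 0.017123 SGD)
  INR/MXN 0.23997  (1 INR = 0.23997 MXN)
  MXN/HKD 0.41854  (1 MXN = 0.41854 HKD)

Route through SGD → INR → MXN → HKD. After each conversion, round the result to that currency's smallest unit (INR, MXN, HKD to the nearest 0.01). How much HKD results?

SGD 353,000.00 ÷ 0.017123 = INR 20,615,546.34
INR 20,615,546.34 × 0.23997 = MXN 4,947,112.66
MXN 4,947,112.66 × 0.41854 = HKD 2,070,564.53

HKD 2,070,564.53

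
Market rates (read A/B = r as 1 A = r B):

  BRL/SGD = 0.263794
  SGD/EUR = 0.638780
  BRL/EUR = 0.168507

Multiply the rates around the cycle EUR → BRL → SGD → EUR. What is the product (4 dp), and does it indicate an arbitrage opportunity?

Around EUR → BRL → SGD → EUR: 1 ÷ 0.168507 × 0.263794 × 0.638780 = 0.999996
Product ≈ 1 (deviation 0.000%, within rounding noise).

1.0000 (no arbitrage)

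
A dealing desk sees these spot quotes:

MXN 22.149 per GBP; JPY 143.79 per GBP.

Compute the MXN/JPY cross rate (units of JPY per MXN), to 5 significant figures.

1 MXN ÷ 22.149 = 0.0451488 GBP
0.0451488 GBP × 143.79 = 6.49194 JPY

MXN/JPY = 6.4919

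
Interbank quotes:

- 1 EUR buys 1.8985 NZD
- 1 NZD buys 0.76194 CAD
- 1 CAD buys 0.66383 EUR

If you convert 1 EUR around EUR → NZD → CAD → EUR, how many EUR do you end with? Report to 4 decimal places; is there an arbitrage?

0.9603 (arbitrage exists)

Around EUR → NZD → CAD → EUR: 1 × 1.8985 × 0.76194 × 0.66383 = 0.960259
Product < 1; profitable direction is EUR → CAD → NZD → EUR.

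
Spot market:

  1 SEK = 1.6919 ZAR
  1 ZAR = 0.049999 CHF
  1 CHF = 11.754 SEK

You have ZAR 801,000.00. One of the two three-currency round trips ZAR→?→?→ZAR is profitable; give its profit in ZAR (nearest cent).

Profit: ZAR 4,583.98

Profitable loop is ZAR → SEK → CHF → ZAR:
ZAR 801,000.00 ÷ 1.6919 = SEK 473,432.24
SEK 473,432.24 ÷ 11.754 = CHF 40,278.39
CHF 40,278.39 ÷ 0.049999 = ZAR 805,583.98
Profit = ZAR 805,583.98 − ZAR 801,000.00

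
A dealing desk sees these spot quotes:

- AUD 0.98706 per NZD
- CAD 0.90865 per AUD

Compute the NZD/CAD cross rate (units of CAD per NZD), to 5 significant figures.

1 NZD × 0.98706 = 0.98706 AUD
0.98706 AUD × 0.90865 = 0.896892 CAD

NZD/CAD = 0.89689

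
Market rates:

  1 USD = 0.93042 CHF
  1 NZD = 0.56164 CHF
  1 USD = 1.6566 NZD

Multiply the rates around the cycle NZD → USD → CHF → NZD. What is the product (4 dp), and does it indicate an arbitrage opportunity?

Around NZD → USD → CHF → NZD: 1 ÷ 1.6566 × 0.93042 ÷ 0.56164 = 1.000008
Product ≈ 1 (deviation 0.001%, within rounding noise).

1.0000 (no arbitrage)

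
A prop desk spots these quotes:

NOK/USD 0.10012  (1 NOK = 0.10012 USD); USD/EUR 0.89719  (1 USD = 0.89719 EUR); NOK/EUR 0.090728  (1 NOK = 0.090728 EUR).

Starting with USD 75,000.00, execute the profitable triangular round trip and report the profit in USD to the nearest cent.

Profitable loop is USD → NOK → EUR → USD:
USD 75,000.00 ÷ 0.10012 = NOK 749,101.08
NOK 749,101.08 × 0.090728 = EUR 67,964.44
EUR 67,964.44 ÷ 0.89719 = USD 75,752.56
Profit = USD 75,752.56 − USD 75,000.00

Profit: USD 752.56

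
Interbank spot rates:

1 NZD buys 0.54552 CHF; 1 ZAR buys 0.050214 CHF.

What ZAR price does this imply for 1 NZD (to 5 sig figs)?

NZD/ZAR = 10.864

1 NZD × 0.54552 = 0.54552 CHF
0.54552 CHF ÷ 0.050214 = 10.8639 ZAR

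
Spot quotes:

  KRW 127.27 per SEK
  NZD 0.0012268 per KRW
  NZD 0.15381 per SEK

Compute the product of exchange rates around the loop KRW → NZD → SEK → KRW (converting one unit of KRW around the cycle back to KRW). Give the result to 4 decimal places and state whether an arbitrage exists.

Around KRW → NZD → SEK → KRW: 1 × 0.0012268 ÷ 0.15381 × 127.27 = 1.015115
Product > 1; profitable direction is KRW → NZD → SEK → KRW.

1.0151 (arbitrage exists)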